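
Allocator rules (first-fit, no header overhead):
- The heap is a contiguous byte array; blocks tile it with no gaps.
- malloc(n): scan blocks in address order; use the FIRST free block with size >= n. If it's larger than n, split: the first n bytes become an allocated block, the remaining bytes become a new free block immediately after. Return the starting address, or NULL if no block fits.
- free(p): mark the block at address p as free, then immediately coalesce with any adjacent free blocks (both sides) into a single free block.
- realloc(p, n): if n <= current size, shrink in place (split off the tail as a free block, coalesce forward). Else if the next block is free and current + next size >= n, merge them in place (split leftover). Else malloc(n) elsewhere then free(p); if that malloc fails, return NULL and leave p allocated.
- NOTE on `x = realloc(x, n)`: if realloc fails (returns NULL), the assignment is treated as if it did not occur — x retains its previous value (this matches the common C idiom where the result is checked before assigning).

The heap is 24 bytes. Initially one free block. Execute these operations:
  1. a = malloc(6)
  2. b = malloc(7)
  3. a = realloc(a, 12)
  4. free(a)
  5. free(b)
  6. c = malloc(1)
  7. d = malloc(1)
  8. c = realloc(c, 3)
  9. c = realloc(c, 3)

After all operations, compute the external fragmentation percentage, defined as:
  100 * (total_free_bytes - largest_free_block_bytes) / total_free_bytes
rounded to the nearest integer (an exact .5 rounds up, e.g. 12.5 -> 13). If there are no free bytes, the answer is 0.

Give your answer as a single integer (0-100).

Answer: 5

Derivation:
Op 1: a = malloc(6) -> a = 0; heap: [0-5 ALLOC][6-23 FREE]
Op 2: b = malloc(7) -> b = 6; heap: [0-5 ALLOC][6-12 ALLOC][13-23 FREE]
Op 3: a = realloc(a, 12) -> NULL (a unchanged); heap: [0-5 ALLOC][6-12 ALLOC][13-23 FREE]
Op 4: free(a) -> (freed a); heap: [0-5 FREE][6-12 ALLOC][13-23 FREE]
Op 5: free(b) -> (freed b); heap: [0-23 FREE]
Op 6: c = malloc(1) -> c = 0; heap: [0-0 ALLOC][1-23 FREE]
Op 7: d = malloc(1) -> d = 1; heap: [0-0 ALLOC][1-1 ALLOC][2-23 FREE]
Op 8: c = realloc(c, 3) -> c = 2; heap: [0-0 FREE][1-1 ALLOC][2-4 ALLOC][5-23 FREE]
Op 9: c = realloc(c, 3) -> c = 2; heap: [0-0 FREE][1-1 ALLOC][2-4 ALLOC][5-23 FREE]
Free blocks: [1 19] total_free=20 largest=19 -> 100*(20-19)/20 = 100/20 = 5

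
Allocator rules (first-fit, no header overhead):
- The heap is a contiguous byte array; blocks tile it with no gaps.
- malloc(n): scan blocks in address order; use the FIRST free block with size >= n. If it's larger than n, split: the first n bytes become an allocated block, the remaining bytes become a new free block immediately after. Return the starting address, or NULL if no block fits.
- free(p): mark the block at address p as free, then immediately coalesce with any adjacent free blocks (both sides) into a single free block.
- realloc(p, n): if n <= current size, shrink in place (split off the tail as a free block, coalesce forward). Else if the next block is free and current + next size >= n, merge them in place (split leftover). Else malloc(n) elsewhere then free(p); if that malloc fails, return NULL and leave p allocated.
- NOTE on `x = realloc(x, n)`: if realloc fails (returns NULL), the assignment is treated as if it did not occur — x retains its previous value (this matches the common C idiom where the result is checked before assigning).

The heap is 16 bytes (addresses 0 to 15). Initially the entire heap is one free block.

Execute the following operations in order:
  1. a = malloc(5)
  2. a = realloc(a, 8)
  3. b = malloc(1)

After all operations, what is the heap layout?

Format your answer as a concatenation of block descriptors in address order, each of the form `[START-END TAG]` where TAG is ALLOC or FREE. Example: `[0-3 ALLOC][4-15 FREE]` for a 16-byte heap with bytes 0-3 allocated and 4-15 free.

Op 1: a = malloc(5) -> a = 0; heap: [0-4 ALLOC][5-15 FREE]
Op 2: a = realloc(a, 8) -> a = 0; heap: [0-7 ALLOC][8-15 FREE]
Op 3: b = malloc(1) -> b = 8; heap: [0-7 ALLOC][8-8 ALLOC][9-15 FREE]

Answer: [0-7 ALLOC][8-8 ALLOC][9-15 FREE]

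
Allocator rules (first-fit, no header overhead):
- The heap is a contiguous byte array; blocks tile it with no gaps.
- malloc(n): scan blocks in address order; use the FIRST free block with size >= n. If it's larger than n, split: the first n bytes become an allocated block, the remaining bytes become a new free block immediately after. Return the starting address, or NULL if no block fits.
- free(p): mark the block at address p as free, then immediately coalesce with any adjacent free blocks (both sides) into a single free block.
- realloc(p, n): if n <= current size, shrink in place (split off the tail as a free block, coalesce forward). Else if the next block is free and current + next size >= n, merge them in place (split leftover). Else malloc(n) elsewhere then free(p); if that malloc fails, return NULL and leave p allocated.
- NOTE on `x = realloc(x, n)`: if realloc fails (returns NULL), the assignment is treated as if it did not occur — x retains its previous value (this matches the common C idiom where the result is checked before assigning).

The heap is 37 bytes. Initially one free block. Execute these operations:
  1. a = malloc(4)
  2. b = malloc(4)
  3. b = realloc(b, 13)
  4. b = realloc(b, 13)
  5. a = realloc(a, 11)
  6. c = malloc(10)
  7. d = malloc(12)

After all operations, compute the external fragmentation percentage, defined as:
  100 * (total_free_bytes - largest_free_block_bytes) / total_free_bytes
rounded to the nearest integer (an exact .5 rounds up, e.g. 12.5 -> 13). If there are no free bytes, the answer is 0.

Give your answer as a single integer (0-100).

Op 1: a = malloc(4) -> a = 0; heap: [0-3 ALLOC][4-36 FREE]
Op 2: b = malloc(4) -> b = 4; heap: [0-3 ALLOC][4-7 ALLOC][8-36 FREE]
Op 3: b = realloc(b, 13) -> b = 4; heap: [0-3 ALLOC][4-16 ALLOC][17-36 FREE]
Op 4: b = realloc(b, 13) -> b = 4; heap: [0-3 ALLOC][4-16 ALLOC][17-36 FREE]
Op 5: a = realloc(a, 11) -> a = 17; heap: [0-3 FREE][4-16 ALLOC][17-27 ALLOC][28-36 FREE]
Op 6: c = malloc(10) -> c = NULL; heap: [0-3 FREE][4-16 ALLOC][17-27 ALLOC][28-36 FREE]
Op 7: d = malloc(12) -> d = NULL; heap: [0-3 FREE][4-16 ALLOC][17-27 ALLOC][28-36 FREE]
Free blocks: [4 9] total_free=13 largest=9 -> 100*(13-9)/13 = 400/13 ≈ 30.769 -> rounds to 31

Answer: 31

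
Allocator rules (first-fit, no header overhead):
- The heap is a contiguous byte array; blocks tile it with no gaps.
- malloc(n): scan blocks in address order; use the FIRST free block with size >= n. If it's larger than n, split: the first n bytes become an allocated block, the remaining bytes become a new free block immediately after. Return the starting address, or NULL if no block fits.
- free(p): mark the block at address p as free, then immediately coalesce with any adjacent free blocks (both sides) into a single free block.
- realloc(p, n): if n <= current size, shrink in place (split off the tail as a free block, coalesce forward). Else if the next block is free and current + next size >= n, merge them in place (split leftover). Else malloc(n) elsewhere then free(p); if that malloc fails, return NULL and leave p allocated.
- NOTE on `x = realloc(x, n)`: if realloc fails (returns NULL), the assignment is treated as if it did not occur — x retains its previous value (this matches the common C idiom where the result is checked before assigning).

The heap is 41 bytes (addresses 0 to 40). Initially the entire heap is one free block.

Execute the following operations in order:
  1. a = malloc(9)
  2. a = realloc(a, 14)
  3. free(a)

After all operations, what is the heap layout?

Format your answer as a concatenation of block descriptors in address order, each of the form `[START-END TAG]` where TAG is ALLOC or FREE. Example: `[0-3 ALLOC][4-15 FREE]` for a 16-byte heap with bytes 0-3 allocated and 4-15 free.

Answer: [0-40 FREE]

Derivation:
Op 1: a = malloc(9) -> a = 0; heap: [0-8 ALLOC][9-40 FREE]
Op 2: a = realloc(a, 14) -> a = 0; heap: [0-13 ALLOC][14-40 FREE]
Op 3: free(a) -> (freed a); heap: [0-40 FREE]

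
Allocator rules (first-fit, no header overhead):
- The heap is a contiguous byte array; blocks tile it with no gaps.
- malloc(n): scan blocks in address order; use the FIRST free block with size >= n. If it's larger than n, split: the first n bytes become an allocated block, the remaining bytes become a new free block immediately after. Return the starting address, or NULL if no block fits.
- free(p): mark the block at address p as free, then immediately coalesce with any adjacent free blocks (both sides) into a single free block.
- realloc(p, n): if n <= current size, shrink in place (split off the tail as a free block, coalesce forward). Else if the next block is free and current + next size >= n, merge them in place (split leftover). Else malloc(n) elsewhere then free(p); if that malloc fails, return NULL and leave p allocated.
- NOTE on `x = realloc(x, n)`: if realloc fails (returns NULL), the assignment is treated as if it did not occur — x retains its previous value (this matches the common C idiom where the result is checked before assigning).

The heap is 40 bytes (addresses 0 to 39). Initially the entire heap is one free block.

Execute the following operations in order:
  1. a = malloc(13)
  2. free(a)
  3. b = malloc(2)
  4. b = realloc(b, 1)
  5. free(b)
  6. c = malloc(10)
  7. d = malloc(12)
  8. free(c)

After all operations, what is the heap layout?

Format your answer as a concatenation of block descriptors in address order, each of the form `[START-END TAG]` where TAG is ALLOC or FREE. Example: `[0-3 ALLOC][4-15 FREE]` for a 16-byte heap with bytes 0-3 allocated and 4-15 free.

Op 1: a = malloc(13) -> a = 0; heap: [0-12 ALLOC][13-39 FREE]
Op 2: free(a) -> (freed a); heap: [0-39 FREE]
Op 3: b = malloc(2) -> b = 0; heap: [0-1 ALLOC][2-39 FREE]
Op 4: b = realloc(b, 1) -> b = 0; heap: [0-0 ALLOC][1-39 FREE]
Op 5: free(b) -> (freed b); heap: [0-39 FREE]
Op 6: c = malloc(10) -> c = 0; heap: [0-9 ALLOC][10-39 FREE]
Op 7: d = malloc(12) -> d = 10; heap: [0-9 ALLOC][10-21 ALLOC][22-39 FREE]
Op 8: free(c) -> (freed c); heap: [0-9 FREE][10-21 ALLOC][22-39 FREE]

Answer: [0-9 FREE][10-21 ALLOC][22-39 FREE]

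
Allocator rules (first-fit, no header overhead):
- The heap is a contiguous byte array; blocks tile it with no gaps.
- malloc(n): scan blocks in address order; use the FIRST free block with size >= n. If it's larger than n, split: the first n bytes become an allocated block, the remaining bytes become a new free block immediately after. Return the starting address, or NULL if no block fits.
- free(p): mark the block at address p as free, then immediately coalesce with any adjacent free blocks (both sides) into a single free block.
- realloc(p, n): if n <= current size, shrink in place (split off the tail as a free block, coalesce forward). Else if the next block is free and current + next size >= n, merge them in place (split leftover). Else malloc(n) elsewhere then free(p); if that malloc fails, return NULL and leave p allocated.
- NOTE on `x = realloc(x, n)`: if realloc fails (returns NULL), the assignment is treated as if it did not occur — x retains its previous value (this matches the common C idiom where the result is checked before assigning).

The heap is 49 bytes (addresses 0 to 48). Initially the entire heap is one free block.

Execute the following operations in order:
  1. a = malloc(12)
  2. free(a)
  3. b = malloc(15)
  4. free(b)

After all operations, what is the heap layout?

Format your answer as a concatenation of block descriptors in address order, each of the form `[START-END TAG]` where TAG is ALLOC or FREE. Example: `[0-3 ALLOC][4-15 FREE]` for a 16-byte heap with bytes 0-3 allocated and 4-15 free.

Answer: [0-48 FREE]

Derivation:
Op 1: a = malloc(12) -> a = 0; heap: [0-11 ALLOC][12-48 FREE]
Op 2: free(a) -> (freed a); heap: [0-48 FREE]
Op 3: b = malloc(15) -> b = 0; heap: [0-14 ALLOC][15-48 FREE]
Op 4: free(b) -> (freed b); heap: [0-48 FREE]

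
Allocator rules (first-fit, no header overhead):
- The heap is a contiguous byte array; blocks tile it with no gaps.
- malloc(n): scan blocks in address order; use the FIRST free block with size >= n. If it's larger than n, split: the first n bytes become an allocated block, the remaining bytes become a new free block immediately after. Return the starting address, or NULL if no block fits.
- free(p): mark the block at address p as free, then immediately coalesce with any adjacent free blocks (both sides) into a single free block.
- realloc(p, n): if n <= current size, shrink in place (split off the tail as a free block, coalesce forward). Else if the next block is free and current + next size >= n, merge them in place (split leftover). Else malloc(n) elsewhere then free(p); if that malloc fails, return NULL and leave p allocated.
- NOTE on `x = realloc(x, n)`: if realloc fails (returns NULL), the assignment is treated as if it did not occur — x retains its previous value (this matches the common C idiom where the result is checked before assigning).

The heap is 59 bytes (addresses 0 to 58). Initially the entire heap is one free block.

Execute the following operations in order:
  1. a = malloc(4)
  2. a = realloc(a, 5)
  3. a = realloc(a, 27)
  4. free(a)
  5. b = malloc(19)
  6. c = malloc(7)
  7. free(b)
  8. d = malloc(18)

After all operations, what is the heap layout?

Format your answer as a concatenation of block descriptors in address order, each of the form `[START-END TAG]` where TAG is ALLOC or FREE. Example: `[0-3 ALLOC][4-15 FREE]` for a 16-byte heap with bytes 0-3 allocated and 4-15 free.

Answer: [0-17 ALLOC][18-18 FREE][19-25 ALLOC][26-58 FREE]

Derivation:
Op 1: a = malloc(4) -> a = 0; heap: [0-3 ALLOC][4-58 FREE]
Op 2: a = realloc(a, 5) -> a = 0; heap: [0-4 ALLOC][5-58 FREE]
Op 3: a = realloc(a, 27) -> a = 0; heap: [0-26 ALLOC][27-58 FREE]
Op 4: free(a) -> (freed a); heap: [0-58 FREE]
Op 5: b = malloc(19) -> b = 0; heap: [0-18 ALLOC][19-58 FREE]
Op 6: c = malloc(7) -> c = 19; heap: [0-18 ALLOC][19-25 ALLOC][26-58 FREE]
Op 7: free(b) -> (freed b); heap: [0-18 FREE][19-25 ALLOC][26-58 FREE]
Op 8: d = malloc(18) -> d = 0; heap: [0-17 ALLOC][18-18 FREE][19-25 ALLOC][26-58 FREE]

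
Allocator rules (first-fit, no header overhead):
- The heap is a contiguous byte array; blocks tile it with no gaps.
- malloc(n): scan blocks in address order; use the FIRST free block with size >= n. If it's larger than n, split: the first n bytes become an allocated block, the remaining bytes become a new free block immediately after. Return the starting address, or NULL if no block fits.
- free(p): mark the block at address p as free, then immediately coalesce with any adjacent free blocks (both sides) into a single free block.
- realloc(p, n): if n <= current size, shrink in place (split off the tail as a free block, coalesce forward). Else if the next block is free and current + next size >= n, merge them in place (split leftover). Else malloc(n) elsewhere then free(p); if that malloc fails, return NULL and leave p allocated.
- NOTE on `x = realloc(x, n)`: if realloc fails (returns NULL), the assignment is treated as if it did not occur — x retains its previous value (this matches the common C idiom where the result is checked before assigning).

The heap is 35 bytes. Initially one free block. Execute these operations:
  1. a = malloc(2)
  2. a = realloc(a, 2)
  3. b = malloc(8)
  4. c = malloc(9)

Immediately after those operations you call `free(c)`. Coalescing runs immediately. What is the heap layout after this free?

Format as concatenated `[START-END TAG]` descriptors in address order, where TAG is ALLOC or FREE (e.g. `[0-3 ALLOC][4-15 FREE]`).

Answer: [0-1 ALLOC][2-9 ALLOC][10-34 FREE]

Derivation:
Op 1: a = malloc(2) -> a = 0; heap: [0-1 ALLOC][2-34 FREE]
Op 2: a = realloc(a, 2) -> a = 0; heap: [0-1 ALLOC][2-34 FREE]
Op 3: b = malloc(8) -> b = 2; heap: [0-1 ALLOC][2-9 ALLOC][10-34 FREE]
Op 4: c = malloc(9) -> c = 10; heap: [0-1 ALLOC][2-9 ALLOC][10-18 ALLOC][19-34 FREE]
free(c): c = 10 -> block [10-18 ALLOC]; mark free, coalesce with adjacent free neighbors -> [0-1 ALLOC][2-9 ALLOC][10-34 FREE]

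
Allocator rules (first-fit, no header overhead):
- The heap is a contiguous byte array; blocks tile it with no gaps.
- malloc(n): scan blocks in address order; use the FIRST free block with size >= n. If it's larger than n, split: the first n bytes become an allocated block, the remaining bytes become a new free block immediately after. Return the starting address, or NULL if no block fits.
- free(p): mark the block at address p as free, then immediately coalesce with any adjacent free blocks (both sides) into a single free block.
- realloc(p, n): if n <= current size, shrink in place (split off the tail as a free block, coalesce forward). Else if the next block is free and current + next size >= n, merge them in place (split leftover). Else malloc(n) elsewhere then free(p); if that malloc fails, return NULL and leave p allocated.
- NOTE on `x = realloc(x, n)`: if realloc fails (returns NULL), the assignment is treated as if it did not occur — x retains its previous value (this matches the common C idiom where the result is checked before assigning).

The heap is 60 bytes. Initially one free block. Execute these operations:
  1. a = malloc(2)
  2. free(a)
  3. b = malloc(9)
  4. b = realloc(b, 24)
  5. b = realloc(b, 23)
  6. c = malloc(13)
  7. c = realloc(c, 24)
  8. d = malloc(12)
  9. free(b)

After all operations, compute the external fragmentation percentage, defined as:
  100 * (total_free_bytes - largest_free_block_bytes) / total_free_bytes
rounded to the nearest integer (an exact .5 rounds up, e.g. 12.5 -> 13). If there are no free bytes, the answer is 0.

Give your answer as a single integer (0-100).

Op 1: a = malloc(2) -> a = 0; heap: [0-1 ALLOC][2-59 FREE]
Op 2: free(a) -> (freed a); heap: [0-59 FREE]
Op 3: b = malloc(9) -> b = 0; heap: [0-8 ALLOC][9-59 FREE]
Op 4: b = realloc(b, 24) -> b = 0; heap: [0-23 ALLOC][24-59 FREE]
Op 5: b = realloc(b, 23) -> b = 0; heap: [0-22 ALLOC][23-59 FREE]
Op 6: c = malloc(13) -> c = 23; heap: [0-22 ALLOC][23-35 ALLOC][36-59 FREE]
Op 7: c = realloc(c, 24) -> c = 23; heap: [0-22 ALLOC][23-46 ALLOC][47-59 FREE]
Op 8: d = malloc(12) -> d = 47; heap: [0-22 ALLOC][23-46 ALLOC][47-58 ALLOC][59-59 FREE]
Op 9: free(b) -> (freed b); heap: [0-22 FREE][23-46 ALLOC][47-58 ALLOC][59-59 FREE]
Free blocks: [23 1] total_free=24 largest=23 -> 100*(24-23)/24 = 100/24 ≈ 4.167 -> rounds to 4

Answer: 4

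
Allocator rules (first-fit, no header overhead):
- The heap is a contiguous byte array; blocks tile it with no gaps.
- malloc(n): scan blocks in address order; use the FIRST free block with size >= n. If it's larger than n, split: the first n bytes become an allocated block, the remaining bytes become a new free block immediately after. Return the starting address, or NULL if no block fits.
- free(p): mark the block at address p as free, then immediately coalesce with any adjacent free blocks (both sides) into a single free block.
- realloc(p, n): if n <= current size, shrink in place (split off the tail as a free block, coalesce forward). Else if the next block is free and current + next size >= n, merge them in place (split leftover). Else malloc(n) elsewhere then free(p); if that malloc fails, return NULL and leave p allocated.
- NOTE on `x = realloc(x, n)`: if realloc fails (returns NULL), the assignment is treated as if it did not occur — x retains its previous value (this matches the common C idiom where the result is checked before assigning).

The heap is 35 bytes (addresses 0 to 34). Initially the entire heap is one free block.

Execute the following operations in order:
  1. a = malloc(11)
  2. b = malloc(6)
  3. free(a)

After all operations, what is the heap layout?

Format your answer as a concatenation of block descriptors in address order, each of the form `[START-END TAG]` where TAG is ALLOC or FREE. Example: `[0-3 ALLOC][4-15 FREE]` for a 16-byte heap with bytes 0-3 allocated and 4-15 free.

Op 1: a = malloc(11) -> a = 0; heap: [0-10 ALLOC][11-34 FREE]
Op 2: b = malloc(6) -> b = 11; heap: [0-10 ALLOC][11-16 ALLOC][17-34 FREE]
Op 3: free(a) -> (freed a); heap: [0-10 FREE][11-16 ALLOC][17-34 FREE]

Answer: [0-10 FREE][11-16 ALLOC][17-34 FREE]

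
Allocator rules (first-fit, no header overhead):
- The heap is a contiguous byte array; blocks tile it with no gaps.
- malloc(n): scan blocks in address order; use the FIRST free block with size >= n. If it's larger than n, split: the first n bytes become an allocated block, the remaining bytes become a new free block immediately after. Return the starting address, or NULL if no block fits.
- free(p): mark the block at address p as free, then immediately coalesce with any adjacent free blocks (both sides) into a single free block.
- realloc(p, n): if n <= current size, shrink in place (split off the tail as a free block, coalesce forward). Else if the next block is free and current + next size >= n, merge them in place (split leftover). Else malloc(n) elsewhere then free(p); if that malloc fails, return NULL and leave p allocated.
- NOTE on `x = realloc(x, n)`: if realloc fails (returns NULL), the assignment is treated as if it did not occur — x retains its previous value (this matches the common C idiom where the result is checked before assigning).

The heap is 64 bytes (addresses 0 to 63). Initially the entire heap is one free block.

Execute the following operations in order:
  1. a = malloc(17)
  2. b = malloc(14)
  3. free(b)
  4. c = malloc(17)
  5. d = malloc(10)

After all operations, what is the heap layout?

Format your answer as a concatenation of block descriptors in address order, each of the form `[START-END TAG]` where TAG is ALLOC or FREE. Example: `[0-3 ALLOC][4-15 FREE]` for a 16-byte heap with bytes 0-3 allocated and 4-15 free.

Answer: [0-16 ALLOC][17-33 ALLOC][34-43 ALLOC][44-63 FREE]

Derivation:
Op 1: a = malloc(17) -> a = 0; heap: [0-16 ALLOC][17-63 FREE]
Op 2: b = malloc(14) -> b = 17; heap: [0-16 ALLOC][17-30 ALLOC][31-63 FREE]
Op 3: free(b) -> (freed b); heap: [0-16 ALLOC][17-63 FREE]
Op 4: c = malloc(17) -> c = 17; heap: [0-16 ALLOC][17-33 ALLOC][34-63 FREE]
Op 5: d = malloc(10) -> d = 34; heap: [0-16 ALLOC][17-33 ALLOC][34-43 ALLOC][44-63 FREE]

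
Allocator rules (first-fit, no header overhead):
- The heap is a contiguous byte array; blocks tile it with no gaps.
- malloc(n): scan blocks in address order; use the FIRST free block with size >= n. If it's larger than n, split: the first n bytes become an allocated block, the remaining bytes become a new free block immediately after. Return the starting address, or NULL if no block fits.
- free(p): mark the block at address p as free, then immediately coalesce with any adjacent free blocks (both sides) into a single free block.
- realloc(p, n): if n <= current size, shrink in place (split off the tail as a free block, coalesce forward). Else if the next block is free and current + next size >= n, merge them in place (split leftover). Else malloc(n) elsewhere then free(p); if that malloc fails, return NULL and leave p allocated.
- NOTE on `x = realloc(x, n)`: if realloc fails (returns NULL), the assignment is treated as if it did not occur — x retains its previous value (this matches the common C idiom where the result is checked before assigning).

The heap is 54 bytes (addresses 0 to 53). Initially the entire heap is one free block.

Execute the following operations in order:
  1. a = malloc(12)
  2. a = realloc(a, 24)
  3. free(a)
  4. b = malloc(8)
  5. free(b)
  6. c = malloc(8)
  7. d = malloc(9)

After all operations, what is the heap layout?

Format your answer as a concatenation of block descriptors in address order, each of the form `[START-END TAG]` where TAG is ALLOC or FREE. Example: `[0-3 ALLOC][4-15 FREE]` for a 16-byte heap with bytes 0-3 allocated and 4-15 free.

Op 1: a = malloc(12) -> a = 0; heap: [0-11 ALLOC][12-53 FREE]
Op 2: a = realloc(a, 24) -> a = 0; heap: [0-23 ALLOC][24-53 FREE]
Op 3: free(a) -> (freed a); heap: [0-53 FREE]
Op 4: b = malloc(8) -> b = 0; heap: [0-7 ALLOC][8-53 FREE]
Op 5: free(b) -> (freed b); heap: [0-53 FREE]
Op 6: c = malloc(8) -> c = 0; heap: [0-7 ALLOC][8-53 FREE]
Op 7: d = malloc(9) -> d = 8; heap: [0-7 ALLOC][8-16 ALLOC][17-53 FREE]

Answer: [0-7 ALLOC][8-16 ALLOC][17-53 FREE]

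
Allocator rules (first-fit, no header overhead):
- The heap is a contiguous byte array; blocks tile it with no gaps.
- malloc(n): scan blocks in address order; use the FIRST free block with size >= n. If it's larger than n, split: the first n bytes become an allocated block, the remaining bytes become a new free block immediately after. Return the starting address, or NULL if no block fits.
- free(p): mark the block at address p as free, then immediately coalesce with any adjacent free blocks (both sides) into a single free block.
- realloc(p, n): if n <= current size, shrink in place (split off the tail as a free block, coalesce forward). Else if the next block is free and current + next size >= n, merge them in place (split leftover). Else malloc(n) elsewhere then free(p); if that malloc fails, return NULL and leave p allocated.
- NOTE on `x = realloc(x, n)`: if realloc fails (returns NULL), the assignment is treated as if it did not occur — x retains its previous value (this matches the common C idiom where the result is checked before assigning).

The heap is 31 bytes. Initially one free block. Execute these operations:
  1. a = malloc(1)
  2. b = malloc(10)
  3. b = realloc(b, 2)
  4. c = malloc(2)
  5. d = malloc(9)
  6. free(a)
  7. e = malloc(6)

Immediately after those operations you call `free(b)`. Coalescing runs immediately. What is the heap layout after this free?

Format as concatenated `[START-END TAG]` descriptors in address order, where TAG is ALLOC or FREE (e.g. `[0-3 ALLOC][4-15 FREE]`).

Op 1: a = malloc(1) -> a = 0; heap: [0-0 ALLOC][1-30 FREE]
Op 2: b = malloc(10) -> b = 1; heap: [0-0 ALLOC][1-10 ALLOC][11-30 FREE]
Op 3: b = realloc(b, 2) -> b = 1; heap: [0-0 ALLOC][1-2 ALLOC][3-30 FREE]
Op 4: c = malloc(2) -> c = 3; heap: [0-0 ALLOC][1-2 ALLOC][3-4 ALLOC][5-30 FREE]
Op 5: d = malloc(9) -> d = 5; heap: [0-0 ALLOC][1-2 ALLOC][3-4 ALLOC][5-13 ALLOC][14-30 FREE]
Op 6: free(a) -> (freed a); heap: [0-0 FREE][1-2 ALLOC][3-4 ALLOC][5-13 ALLOC][14-30 FREE]
Op 7: e = malloc(6) -> e = 14; heap: [0-0 FREE][1-2 ALLOC][3-4 ALLOC][5-13 ALLOC][14-19 ALLOC][20-30 FREE]
free(b): b = 1 -> block [1-2 ALLOC]; mark free, coalesce with adjacent free neighbors -> [0-2 FREE][3-4 ALLOC][5-13 ALLOC][14-19 ALLOC][20-30 FREE]

Answer: [0-2 FREE][3-4 ALLOC][5-13 ALLOC][14-19 ALLOC][20-30 FREE]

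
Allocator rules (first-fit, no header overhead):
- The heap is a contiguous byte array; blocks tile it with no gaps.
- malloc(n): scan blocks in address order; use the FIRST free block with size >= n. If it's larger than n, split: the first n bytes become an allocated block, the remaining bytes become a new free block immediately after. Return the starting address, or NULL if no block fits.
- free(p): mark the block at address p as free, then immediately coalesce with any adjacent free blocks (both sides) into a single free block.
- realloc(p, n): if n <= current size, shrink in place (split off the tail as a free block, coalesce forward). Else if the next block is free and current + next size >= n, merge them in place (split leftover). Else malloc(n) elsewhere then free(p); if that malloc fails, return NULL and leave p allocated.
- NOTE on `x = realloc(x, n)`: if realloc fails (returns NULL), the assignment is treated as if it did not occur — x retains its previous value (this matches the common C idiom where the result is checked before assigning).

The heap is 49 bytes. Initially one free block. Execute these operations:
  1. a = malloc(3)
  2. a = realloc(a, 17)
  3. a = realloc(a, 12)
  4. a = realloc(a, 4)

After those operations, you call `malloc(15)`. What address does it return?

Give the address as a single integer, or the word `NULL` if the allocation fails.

Op 1: a = malloc(3) -> a = 0; heap: [0-2 ALLOC][3-48 FREE]
Op 2: a = realloc(a, 17) -> a = 0; heap: [0-16 ALLOC][17-48 FREE]
Op 3: a = realloc(a, 12) -> a = 0; heap: [0-11 ALLOC][12-48 FREE]
Op 4: a = realloc(a, 4) -> a = 0; heap: [0-3 ALLOC][4-48 FREE]
malloc(15): first-fit scan over [0-3 ALLOC][4-48 FREE] -> 4

Answer: 4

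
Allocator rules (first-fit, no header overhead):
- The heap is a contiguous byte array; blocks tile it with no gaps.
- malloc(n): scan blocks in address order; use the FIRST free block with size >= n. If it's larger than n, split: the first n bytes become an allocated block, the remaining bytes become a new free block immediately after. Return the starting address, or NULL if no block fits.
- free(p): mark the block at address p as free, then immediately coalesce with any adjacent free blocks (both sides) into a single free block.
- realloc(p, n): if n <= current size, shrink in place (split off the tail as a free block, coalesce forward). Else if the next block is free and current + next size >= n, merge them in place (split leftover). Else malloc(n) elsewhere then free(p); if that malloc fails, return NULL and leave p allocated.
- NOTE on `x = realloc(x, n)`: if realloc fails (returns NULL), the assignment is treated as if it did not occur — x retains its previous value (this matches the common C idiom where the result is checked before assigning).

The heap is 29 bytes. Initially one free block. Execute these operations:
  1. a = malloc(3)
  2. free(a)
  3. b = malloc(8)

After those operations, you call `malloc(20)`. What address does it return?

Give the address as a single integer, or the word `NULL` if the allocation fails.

Op 1: a = malloc(3) -> a = 0; heap: [0-2 ALLOC][3-28 FREE]
Op 2: free(a) -> (freed a); heap: [0-28 FREE]
Op 3: b = malloc(8) -> b = 0; heap: [0-7 ALLOC][8-28 FREE]
malloc(20): first-fit scan over [0-7 ALLOC][8-28 FREE] -> 8

Answer: 8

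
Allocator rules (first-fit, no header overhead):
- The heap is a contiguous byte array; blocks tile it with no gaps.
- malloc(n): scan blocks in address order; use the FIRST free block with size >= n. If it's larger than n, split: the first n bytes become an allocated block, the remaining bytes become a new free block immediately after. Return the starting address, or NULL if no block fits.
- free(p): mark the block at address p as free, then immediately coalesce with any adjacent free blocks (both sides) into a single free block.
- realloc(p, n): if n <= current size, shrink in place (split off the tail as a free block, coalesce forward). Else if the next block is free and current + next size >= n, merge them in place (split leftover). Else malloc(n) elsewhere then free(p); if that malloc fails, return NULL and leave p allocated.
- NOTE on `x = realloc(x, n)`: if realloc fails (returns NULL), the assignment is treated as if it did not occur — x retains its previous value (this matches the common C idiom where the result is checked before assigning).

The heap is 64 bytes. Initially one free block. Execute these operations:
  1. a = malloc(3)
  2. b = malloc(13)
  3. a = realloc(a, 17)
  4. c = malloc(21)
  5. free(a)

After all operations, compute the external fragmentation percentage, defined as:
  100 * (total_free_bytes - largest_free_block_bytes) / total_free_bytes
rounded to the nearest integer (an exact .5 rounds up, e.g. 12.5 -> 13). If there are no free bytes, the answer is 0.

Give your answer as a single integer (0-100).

Op 1: a = malloc(3) -> a = 0; heap: [0-2 ALLOC][3-63 FREE]
Op 2: b = malloc(13) -> b = 3; heap: [0-2 ALLOC][3-15 ALLOC][16-63 FREE]
Op 3: a = realloc(a, 17) -> a = 16; heap: [0-2 FREE][3-15 ALLOC][16-32 ALLOC][33-63 FREE]
Op 4: c = malloc(21) -> c = 33; heap: [0-2 FREE][3-15 ALLOC][16-32 ALLOC][33-53 ALLOC][54-63 FREE]
Op 5: free(a) -> (freed a); heap: [0-2 FREE][3-15 ALLOC][16-32 FREE][33-53 ALLOC][54-63 FREE]
Free blocks: [3 17 10] total_free=30 largest=17 -> 100*(30-17)/30 = 1300/30 ≈ 43.333 -> rounds to 43

Answer: 43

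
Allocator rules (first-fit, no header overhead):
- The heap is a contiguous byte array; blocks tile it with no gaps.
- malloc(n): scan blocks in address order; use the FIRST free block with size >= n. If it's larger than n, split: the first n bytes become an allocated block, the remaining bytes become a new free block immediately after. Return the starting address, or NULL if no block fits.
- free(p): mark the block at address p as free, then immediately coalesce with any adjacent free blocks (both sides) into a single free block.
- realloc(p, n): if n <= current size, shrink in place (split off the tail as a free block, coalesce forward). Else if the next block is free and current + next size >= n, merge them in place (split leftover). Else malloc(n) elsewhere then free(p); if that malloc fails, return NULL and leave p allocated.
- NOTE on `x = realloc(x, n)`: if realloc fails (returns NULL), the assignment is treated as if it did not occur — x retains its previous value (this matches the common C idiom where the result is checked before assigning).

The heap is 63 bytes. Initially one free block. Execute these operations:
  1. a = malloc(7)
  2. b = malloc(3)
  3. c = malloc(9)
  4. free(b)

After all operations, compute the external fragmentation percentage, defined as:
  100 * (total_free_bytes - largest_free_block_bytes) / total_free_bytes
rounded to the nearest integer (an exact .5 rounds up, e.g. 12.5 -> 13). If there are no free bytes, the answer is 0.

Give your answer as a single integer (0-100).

Op 1: a = malloc(7) -> a = 0; heap: [0-6 ALLOC][7-62 FREE]
Op 2: b = malloc(3) -> b = 7; heap: [0-6 ALLOC][7-9 ALLOC][10-62 FREE]
Op 3: c = malloc(9) -> c = 10; heap: [0-6 ALLOC][7-9 ALLOC][10-18 ALLOC][19-62 FREE]
Op 4: free(b) -> (freed b); heap: [0-6 ALLOC][7-9 FREE][10-18 ALLOC][19-62 FREE]
Free blocks: [3 44] total_free=47 largest=44 -> 100*(47-44)/47 = 300/47 ≈ 6.383 -> rounds to 6

Answer: 6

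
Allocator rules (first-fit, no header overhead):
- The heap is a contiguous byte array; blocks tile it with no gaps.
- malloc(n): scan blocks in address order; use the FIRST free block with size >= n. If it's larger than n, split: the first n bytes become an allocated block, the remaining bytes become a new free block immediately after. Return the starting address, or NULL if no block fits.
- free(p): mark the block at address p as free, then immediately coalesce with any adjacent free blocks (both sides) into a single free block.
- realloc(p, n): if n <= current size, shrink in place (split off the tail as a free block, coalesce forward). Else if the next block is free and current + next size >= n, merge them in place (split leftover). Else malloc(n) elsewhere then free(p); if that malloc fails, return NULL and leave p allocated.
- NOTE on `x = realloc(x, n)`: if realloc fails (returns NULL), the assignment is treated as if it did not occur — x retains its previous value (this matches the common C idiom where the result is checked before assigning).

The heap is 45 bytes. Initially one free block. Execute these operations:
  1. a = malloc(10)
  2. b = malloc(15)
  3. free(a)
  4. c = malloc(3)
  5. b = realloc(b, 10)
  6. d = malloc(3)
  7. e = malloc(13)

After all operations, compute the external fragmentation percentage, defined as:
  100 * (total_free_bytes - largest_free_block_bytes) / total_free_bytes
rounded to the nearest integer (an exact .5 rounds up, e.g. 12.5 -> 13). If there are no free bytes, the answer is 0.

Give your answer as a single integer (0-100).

Answer: 25

Derivation:
Op 1: a = malloc(10) -> a = 0; heap: [0-9 ALLOC][10-44 FREE]
Op 2: b = malloc(15) -> b = 10; heap: [0-9 ALLOC][10-24 ALLOC][25-44 FREE]
Op 3: free(a) -> (freed a); heap: [0-9 FREE][10-24 ALLOC][25-44 FREE]
Op 4: c = malloc(3) -> c = 0; heap: [0-2 ALLOC][3-9 FREE][10-24 ALLOC][25-44 FREE]
Op 5: b = realloc(b, 10) -> b = 10; heap: [0-2 ALLOC][3-9 FREE][10-19 ALLOC][20-44 FREE]
Op 6: d = malloc(3) -> d = 3; heap: [0-2 ALLOC][3-5 ALLOC][6-9 FREE][10-19 ALLOC][20-44 FREE]
Op 7: e = malloc(13) -> e = 20; heap: [0-2 ALLOC][3-5 ALLOC][6-9 FREE][10-19 ALLOC][20-32 ALLOC][33-44 FREE]
Free blocks: [4 12] total_free=16 largest=12 -> 100*(16-12)/16 = 400/16 = 25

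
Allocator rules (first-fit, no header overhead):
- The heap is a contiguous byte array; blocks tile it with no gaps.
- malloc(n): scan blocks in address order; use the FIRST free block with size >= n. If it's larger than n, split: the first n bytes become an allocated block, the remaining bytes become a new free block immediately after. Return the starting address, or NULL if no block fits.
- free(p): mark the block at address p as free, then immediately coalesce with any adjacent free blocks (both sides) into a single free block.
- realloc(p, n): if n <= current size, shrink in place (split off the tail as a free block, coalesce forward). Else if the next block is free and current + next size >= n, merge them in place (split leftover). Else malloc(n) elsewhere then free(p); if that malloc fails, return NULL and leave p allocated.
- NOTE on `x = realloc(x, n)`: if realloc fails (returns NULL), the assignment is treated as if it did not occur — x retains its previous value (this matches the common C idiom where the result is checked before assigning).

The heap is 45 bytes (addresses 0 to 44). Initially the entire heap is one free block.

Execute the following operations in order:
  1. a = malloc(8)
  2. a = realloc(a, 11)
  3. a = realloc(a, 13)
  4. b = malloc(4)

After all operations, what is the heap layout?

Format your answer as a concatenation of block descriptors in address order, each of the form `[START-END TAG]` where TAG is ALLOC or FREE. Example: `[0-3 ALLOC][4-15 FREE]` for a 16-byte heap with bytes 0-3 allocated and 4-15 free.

Op 1: a = malloc(8) -> a = 0; heap: [0-7 ALLOC][8-44 FREE]
Op 2: a = realloc(a, 11) -> a = 0; heap: [0-10 ALLOC][11-44 FREE]
Op 3: a = realloc(a, 13) -> a = 0; heap: [0-12 ALLOC][13-44 FREE]
Op 4: b = malloc(4) -> b = 13; heap: [0-12 ALLOC][13-16 ALLOC][17-44 FREE]

Answer: [0-12 ALLOC][13-16 ALLOC][17-44 FREE]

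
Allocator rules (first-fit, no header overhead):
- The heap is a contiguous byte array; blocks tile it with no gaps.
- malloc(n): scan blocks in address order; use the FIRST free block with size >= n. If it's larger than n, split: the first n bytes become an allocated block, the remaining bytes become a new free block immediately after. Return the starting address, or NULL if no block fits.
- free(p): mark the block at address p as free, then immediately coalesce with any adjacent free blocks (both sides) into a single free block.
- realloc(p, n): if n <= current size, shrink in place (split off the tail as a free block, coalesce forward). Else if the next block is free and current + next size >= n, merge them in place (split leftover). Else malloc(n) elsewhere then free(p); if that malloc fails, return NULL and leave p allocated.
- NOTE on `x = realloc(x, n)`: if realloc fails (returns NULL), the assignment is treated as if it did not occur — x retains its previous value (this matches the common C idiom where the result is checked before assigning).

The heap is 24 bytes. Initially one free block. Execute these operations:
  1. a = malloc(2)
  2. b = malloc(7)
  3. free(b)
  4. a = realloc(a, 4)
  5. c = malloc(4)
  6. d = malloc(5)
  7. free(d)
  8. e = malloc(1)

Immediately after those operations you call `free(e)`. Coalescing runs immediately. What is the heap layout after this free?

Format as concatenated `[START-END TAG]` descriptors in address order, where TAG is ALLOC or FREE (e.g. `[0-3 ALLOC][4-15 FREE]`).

Op 1: a = malloc(2) -> a = 0; heap: [0-1 ALLOC][2-23 FREE]
Op 2: b = malloc(7) -> b = 2; heap: [0-1 ALLOC][2-8 ALLOC][9-23 FREE]
Op 3: free(b) -> (freed b); heap: [0-1 ALLOC][2-23 FREE]
Op 4: a = realloc(a, 4) -> a = 0; heap: [0-3 ALLOC][4-23 FREE]
Op 5: c = malloc(4) -> c = 4; heap: [0-3 ALLOC][4-7 ALLOC][8-23 FREE]
Op 6: d = malloc(5) -> d = 8; heap: [0-3 ALLOC][4-7 ALLOC][8-12 ALLOC][13-23 FREE]
Op 7: free(d) -> (freed d); heap: [0-3 ALLOC][4-7 ALLOC][8-23 FREE]
Op 8: e = malloc(1) -> e = 8; heap: [0-3 ALLOC][4-7 ALLOC][8-8 ALLOC][9-23 FREE]
free(e): e = 8 -> block [8-8 ALLOC]; mark free, coalesce with adjacent free neighbors -> [0-3 ALLOC][4-7 ALLOC][8-23 FREE]

Answer: [0-3 ALLOC][4-7 ALLOC][8-23 FREE]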